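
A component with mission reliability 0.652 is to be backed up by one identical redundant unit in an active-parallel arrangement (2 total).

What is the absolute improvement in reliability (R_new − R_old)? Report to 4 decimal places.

R_before = 0.652
R_after = 1 − (1 − 0.652)^2 = 0.8789
ΔR = 0.8789 − 0.652 = 0.2269

0.2269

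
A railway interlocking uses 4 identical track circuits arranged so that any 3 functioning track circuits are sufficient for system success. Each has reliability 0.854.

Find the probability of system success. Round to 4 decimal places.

R = Σ_{i=3}^{4} C(4,i) p^i (1−p)^{4−i} with p = 0.854
C(4,3)·0.854^3·0.146^1 = 0.363736
C(4,4)·0.854^4·0.146^0 = 0.531902
Sum = 0.8956

0.8956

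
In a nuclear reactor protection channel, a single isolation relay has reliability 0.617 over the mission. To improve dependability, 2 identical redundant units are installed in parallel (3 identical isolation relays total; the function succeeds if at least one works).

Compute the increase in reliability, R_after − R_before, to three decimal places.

R_before = 0.617
R_after = 1 − (1 − 0.617)^3 = 0.944
ΔR = 0.944 − 0.617 = 0.327

0.327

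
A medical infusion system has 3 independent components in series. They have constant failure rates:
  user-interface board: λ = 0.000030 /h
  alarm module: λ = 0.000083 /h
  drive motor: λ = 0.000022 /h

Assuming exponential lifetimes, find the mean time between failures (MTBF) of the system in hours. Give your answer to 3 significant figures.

7410

Series of exponential components: λ_sys = Σ λ_i
λ_sys = 0.000030 + 0.000083 + 0.000022 = 1.3500e-04 /h
MTBF = 1 / λ_sys = 7410 h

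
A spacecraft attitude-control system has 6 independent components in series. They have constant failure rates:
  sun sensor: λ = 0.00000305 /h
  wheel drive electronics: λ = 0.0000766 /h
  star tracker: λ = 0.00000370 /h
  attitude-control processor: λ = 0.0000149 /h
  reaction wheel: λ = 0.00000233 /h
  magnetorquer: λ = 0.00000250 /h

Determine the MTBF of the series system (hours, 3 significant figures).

Series of exponential components: λ_sys = Σ λ_i
λ_sys = 0.00000305 + 0.0000766 + 0.00000370 + 0.0000149 + 0.00000233 + 0.00000250 = 1.0308e-04 /h
MTBF = 1 / λ_sys = 9700 h

9700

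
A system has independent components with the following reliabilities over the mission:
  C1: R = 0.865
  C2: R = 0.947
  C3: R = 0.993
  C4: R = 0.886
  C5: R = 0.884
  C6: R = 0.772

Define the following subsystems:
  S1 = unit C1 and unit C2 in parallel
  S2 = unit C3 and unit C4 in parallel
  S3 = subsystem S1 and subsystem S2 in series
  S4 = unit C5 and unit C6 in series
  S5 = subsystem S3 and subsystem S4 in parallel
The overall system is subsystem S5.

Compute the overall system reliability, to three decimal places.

Parallel (C1 and C2): 1 − (1 − 0.86500)(1 − 0.94700) = 0.99285
Parallel (C3 and C4): 1 − (1 − 0.99300)(1 − 0.88600) = 0.99920
Series ([0.99285] and [0.99920]): 0.99285 × 0.99920 = 0.99206
Series (C5 and C6): 0.88400 × 0.77200 = 0.68245
Parallel ([0.99206] and [0.68245]): 1 − (1 − 0.99206)(1 − 0.68245) = 0.997

0.997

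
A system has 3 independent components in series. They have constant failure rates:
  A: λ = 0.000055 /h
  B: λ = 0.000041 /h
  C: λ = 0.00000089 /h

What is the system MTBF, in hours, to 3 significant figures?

10300

Series of exponential components: λ_sys = Σ λ_i
λ_sys = 0.000055 + 0.000041 + 0.00000089 = 9.6890e-05 /h
MTBF = 1 / λ_sys = 10300 h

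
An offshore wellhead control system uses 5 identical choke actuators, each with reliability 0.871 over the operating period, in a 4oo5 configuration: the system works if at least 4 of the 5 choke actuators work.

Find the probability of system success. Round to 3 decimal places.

R = Σ_{i=4}^{5} C(5,i) p^i (1−p)^{5−i} with p = 0.871
C(5,4)·0.871^4·0.129^1 = 0.37122
C(5,5)·0.871^5·0.129^0 = 0.50129
Sum = 0.873

0.873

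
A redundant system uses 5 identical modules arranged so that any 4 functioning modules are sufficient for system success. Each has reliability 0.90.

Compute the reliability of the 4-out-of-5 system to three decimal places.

0.919

R = Σ_{i=4}^{5} C(5,i) p^i (1−p)^{5−i} with p = 0.90
C(5,4)·0.90^4·0.10^1 = 0.32805
C(5,5)·0.90^5·0.10^0 = 0.59049
Sum = 0.919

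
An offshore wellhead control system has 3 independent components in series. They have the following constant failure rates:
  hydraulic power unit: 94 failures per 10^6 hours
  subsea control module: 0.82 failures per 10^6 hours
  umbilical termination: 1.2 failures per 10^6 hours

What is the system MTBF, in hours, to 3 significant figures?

10400

Series of exponential components: λ_sys = Σ λ_i
λ_sys = 0.000094 + 0.00000082 + 0.0000012 = 9.6020e-05 /h
MTBF = 1 / λ_sys = 10400 h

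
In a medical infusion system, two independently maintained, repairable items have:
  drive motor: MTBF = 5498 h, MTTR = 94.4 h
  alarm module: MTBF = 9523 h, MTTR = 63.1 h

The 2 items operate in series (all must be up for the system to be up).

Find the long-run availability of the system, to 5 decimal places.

A(drive motor) = MTBF/(MTBF+MTTR) = 5498/(5498+94.4) = 0.983120
A(alarm module) = MTBF/(MTBF+MTTR) = 9523/(9523+63.1) = 0.993418
Series availability: 0.983120 × 0.993418 = 0.97665

0.97665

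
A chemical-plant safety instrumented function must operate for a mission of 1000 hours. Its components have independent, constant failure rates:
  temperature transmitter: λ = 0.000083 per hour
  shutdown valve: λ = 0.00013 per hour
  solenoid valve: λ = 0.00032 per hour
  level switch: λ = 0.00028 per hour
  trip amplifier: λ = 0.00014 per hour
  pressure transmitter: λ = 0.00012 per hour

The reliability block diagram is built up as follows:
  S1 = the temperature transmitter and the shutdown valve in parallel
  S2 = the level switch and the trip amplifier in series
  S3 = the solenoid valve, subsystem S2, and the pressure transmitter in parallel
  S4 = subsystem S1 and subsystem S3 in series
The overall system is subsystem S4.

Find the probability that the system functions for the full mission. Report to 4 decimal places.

0.9798

R(temperature transmitter) = exp(−0.000083 × 1000) = 0.920351
R(shutdown valve) = exp(−0.00013 × 1000) = 0.878095
R(solenoid valve) = exp(−0.00032 × 1000) = 0.726149
R(level switch) = exp(−0.00028 × 1000) = 0.755784
R(trip amplifier) = exp(−0.00014 × 1000) = 0.869358
R(pressure transmitter) = exp(−0.00012 × 1000) = 0.886920
Parallel (temperature transmitter and shutdown valve): 1 − (1 − 0.920351)(1 − 0.878095) = 0.990290
Series (level switch and trip amplifier): 0.755784 × 0.869358 = 0.657047
Parallel (solenoid valve, [0.657047], and pressure transmitter): 1 − (1 − 0.726149)(1 − 0.657047)(1 − 0.886920) = 0.989380
Series ([0.990290] and [0.989380]): 0.990290 × 0.989380 = 0.9798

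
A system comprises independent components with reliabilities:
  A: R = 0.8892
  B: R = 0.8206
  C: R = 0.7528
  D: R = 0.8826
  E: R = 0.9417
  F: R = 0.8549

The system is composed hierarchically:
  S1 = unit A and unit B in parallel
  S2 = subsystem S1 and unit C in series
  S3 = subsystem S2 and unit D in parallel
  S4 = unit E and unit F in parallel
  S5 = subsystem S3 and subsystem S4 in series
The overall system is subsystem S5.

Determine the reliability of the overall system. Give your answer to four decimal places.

0.9610

Parallel (A and B): 1 − (1 − 0.889200)(1 − 0.820600) = 0.980122
Series ([0.980122] and C): 0.980122 × 0.752800 = 0.737836
Parallel ([0.737836] and D): 1 − (1 − 0.737836)(1 − 0.882600) = 0.969222
Parallel (E and F): 1 − (1 − 0.941700)(1 − 0.854900) = 0.991541
Series ([0.969222] and [0.991541]): 0.969222 × 0.991541 = 0.9610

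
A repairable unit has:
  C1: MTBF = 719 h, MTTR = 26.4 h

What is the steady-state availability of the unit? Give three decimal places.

0.965

A(C1) = MTBF/(MTBF+MTTR) = 719/(719+26.4) = 0.965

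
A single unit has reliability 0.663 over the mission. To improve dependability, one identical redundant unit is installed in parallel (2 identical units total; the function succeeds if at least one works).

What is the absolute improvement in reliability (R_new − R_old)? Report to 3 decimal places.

0.223

R_before = 0.663
R_after = 1 − (1 − 0.663)^2 = 0.886
ΔR = 0.886 − 0.663 = 0.223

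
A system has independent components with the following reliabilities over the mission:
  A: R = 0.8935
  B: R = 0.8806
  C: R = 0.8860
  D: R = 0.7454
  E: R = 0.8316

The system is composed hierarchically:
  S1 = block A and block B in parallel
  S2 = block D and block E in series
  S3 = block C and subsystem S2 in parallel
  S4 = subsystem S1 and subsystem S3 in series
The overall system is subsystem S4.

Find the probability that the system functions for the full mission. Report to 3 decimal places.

Parallel (A and B): 1 − (1 − 0.89350)(1 − 0.88060) = 0.98728
Series (D and E): 0.74540 × 0.83160 = 0.61987
Parallel (C and [0.61987]): 1 − (1 − 0.88600)(1 − 0.61987) = 0.95667
Series ([0.98728] and [0.95667]): 0.98728 × 0.95667 = 0.945

0.945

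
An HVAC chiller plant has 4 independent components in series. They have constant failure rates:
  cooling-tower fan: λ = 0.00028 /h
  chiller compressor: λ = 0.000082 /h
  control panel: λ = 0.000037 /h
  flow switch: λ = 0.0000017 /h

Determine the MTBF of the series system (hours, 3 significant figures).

2500

Series of exponential components: λ_sys = Σ λ_i
λ_sys = 0.00028 + 0.000082 + 0.000037 + 0.0000017 = 4.0070e-04 /h
MTBF = 1 / λ_sys = 2500 h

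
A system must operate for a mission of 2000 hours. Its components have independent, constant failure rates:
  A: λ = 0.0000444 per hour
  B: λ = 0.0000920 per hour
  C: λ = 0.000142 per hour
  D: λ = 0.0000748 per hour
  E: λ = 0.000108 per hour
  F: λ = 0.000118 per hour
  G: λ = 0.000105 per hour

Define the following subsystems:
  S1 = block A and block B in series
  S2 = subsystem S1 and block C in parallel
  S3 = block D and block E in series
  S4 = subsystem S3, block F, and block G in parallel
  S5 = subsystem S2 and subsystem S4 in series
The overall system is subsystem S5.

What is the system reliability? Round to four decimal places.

0.9295

R(A) = exp(−0.0000444 × 2000) = 0.915029
R(B) = exp(−0.0000920 × 2000) = 0.831936
R(C) = exp(−0.000142 × 2000) = 0.752767
R(D) = exp(−0.0000748 × 2000) = 0.861052
R(E) = exp(−0.000108 × 2000) = 0.805735
R(F) = exp(−0.000118 × 2000) = 0.789781
R(G) = exp(−0.000105 × 2000) = 0.810584
Series (A and B): 0.915029 × 0.831936 = 0.761246
Parallel ([0.761246] and C): 1 − (1 − 0.761246)(1 − 0.752767) = 0.940972
Series (D and E): 0.861052 × 0.805735 = 0.693780
Parallel ([0.693780], F, and G): 1 − (1 − 0.693780)(1 − 0.789781)(1 − 0.810584) = 0.987807
Series ([0.940972] and [0.987807]): 0.940972 × 0.987807 = 0.9295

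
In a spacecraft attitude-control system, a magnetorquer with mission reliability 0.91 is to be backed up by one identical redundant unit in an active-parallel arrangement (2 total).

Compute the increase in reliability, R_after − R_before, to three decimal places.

R_before = 0.91
R_after = 1 − (1 − 0.91)^2 = 0.992
ΔR = 0.992 − 0.91 = 0.082

0.082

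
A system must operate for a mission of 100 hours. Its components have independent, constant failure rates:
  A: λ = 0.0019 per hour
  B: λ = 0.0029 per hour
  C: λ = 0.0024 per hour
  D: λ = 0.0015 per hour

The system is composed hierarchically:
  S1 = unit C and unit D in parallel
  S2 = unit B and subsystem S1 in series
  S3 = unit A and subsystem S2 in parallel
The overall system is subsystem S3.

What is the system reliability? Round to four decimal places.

R(A) = exp(−0.0019 × 100) = 0.826959
R(B) = exp(−0.0029 × 100) = 0.748264
R(C) = exp(−0.0024 × 100) = 0.786628
R(D) = exp(−0.0015 × 100) = 0.860708
Parallel (C and D): 1 − (1 − 0.786628)(1 − 0.860708) = 0.970279
Series (B and [0.970279]): 0.748264 × 0.970279 = 0.726025
Parallel (A and [0.726025]): 1 − (1 − 0.826959)(1 − 0.726025) = 0.9526

0.9526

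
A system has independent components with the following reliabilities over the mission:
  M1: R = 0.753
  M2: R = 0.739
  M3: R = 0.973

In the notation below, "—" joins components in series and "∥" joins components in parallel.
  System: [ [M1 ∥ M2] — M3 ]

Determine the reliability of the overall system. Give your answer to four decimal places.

Parallel (M1 and M2): 1 − (1 − 0.753000)(1 − 0.739000) = 0.935533
Series ([0.935533] and M3): 0.935533 × 0.973000 = 0.9103

0.9103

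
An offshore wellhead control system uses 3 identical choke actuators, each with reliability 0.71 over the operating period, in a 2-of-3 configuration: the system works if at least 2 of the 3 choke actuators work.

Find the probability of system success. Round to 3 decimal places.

R = Σ_{i=2}^{3} C(3,i) p^i (1−p)^{3−i} with p = 0.71
C(3,2)·0.71^2·0.29^1 = 0.43857
C(3,3)·0.71^3·0.29^0 = 0.35791
Sum = 0.796

0.796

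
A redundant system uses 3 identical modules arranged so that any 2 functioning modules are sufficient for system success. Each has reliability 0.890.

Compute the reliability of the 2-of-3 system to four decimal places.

R = Σ_{i=2}^{3} C(3,i) p^i (1−p)^{3−i} with p = 0.890
C(3,2)·0.890^2·0.110^1 = 0.261393
C(3,3)·0.890^3·0.110^0 = 0.704969
Sum = 0.9664

0.9664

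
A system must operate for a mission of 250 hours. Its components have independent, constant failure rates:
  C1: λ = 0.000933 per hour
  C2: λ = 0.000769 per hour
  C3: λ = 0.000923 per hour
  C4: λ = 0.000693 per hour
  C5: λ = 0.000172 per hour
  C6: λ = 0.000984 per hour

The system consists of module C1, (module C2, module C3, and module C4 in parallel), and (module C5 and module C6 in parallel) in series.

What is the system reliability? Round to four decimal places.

0.7802

R(C1) = exp(−0.000933 × 250) = 0.791956
R(C2) = exp(−0.000769 × 250) = 0.825101
R(C3) = exp(−0.000923 × 250) = 0.793938
R(C4) = exp(−0.000693 × 250) = 0.840927
R(C5) = exp(−0.000172 × 250) = 0.957911
R(C6) = exp(−0.000984 × 250) = 0.781922
Parallel (C2, C3, and C4): 1 − (1 − 0.825101)(1 − 0.793938)(1 − 0.840927) = 0.994267
Parallel (C5 and C6): 1 − (1 − 0.957911)(1 − 0.781922) = 0.990821
Series (C1, [0.994267], and [0.990821]): 0.791956 × 0.994267 × 0.990821 = 0.7802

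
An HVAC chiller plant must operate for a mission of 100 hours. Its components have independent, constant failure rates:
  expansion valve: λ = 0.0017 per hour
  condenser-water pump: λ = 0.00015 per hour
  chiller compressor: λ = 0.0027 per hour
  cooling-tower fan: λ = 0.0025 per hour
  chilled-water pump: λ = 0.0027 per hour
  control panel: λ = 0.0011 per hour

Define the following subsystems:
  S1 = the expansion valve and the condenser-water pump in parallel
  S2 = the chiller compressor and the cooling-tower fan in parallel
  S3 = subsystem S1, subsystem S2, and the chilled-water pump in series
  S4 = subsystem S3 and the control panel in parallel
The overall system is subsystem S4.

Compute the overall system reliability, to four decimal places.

R(expansion valve) = exp(−0.0017 × 100) = 0.843665
R(condenser-water pump) = exp(−0.00015 × 100) = 0.985112
R(chiller compressor) = exp(−0.0027 × 100) = 0.763379
R(cooling-tower fan) = exp(−0.0025 × 100) = 0.778801
R(chilled-water pump) = exp(−0.0027 × 100) = 0.763379
R(control panel) = exp(−0.0011 × 100) = 0.895834
Parallel (expansion valve and condenser-water pump): 1 − (1 − 0.843665)(1 − 0.985112) = 0.997672
Parallel (chiller compressor and cooling-tower fan): 1 − (1 − 0.763379)(1 − 0.778801) = 0.947660
Series ([0.997672], [0.947660], and chilled-water pump): 0.997672 × 0.947660 × 0.763379 = 0.721740
Parallel ([0.721740] and control panel): 1 − (1 − 0.721740)(1 − 0.895834) = 0.9710

0.9710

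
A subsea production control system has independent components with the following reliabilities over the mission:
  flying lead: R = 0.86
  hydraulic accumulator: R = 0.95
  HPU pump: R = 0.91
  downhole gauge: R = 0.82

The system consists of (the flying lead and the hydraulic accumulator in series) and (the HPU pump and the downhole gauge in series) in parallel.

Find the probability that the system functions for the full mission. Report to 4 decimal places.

0.9536

Series (flying lead and hydraulic accumulator): 0.860000 × 0.950000 = 0.817000
Series (HPU pump and downhole gauge): 0.910000 × 0.820000 = 0.746200
Parallel ([0.817000] and [0.746200]): 1 − (1 − 0.817000)(1 − 0.746200) = 0.9536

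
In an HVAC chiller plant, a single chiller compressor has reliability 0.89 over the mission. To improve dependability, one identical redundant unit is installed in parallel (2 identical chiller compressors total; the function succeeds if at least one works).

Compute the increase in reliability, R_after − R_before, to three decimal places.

0.098

R_before = 0.89
R_after = 1 − (1 − 0.89)^2 = 0.988
ΔR = 0.988 − 0.89 = 0.098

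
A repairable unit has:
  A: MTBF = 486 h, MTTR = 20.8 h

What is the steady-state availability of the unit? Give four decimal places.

0.9590

A(A) = MTBF/(MTBF+MTTR) = 486/(486+20.8) = 0.9590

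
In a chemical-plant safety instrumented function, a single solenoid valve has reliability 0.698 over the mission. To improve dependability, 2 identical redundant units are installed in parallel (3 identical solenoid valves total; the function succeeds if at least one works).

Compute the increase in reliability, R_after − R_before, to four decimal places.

R_before = 0.698
R_after = 1 − (1 − 0.698)^3 = 0.9725
ΔR = 0.9725 − 0.698 = 0.2745

0.2745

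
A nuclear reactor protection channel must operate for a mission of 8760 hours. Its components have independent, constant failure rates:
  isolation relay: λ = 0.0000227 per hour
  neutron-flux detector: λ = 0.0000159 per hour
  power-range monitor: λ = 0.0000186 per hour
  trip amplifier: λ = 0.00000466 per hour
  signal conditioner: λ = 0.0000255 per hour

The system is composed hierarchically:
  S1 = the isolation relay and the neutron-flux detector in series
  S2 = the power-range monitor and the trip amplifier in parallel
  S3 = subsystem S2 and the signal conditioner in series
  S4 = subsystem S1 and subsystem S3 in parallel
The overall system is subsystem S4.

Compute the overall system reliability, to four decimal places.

R(isolation relay) = exp(−0.0000227 × 8760) = 0.819671
R(neutron-flux detector) = exp(−0.0000159 × 8760) = 0.869981
R(power-range monitor) = exp(−0.0000186 × 8760) = 0.849646
R(trip amplifier) = exp(−0.00000466 × 8760) = 0.960000
R(signal conditioner) = exp(−0.0000255 × 8760) = 0.799811
Series (isolation relay and neutron-flux detector): 0.819671 × 0.869981 = 0.713098
Parallel (power-range monitor and trip amplifier): 1 − (1 − 0.849646)(1 − 0.960000) = 0.993986
Series ([0.993986] and signal conditioner): 0.993986 × 0.799811 = 0.795001
Parallel ([0.713098] and [0.795001]): 1 − (1 − 0.713098)(1 − 0.795001) = 0.9412

0.9412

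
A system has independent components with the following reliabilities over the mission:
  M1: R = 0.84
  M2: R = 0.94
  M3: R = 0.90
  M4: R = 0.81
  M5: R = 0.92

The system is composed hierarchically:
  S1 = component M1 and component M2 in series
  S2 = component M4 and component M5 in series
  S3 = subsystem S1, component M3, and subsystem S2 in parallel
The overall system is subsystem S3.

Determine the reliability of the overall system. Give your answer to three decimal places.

0.995

Series (M1 and M2): 0.84000 × 0.94000 = 0.78960
Series (M4 and M5): 0.81000 × 0.92000 = 0.74520
Parallel ([0.78960], M3, and [0.74520]): 1 − (1 − 0.78960)(1 − 0.90000)(1 − 0.74520) = 0.995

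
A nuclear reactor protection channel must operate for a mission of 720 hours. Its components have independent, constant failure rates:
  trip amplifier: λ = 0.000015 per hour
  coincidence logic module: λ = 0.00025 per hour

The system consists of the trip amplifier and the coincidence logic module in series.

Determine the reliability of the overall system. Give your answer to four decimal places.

0.8263

R(trip amplifier) = exp(−0.000015 × 720) = 0.989258
R(coincidence logic module) = exp(−0.00025 × 720) = 0.835270
Series (trip amplifier and coincidence logic module): 0.989258 × 0.835270 = 0.8263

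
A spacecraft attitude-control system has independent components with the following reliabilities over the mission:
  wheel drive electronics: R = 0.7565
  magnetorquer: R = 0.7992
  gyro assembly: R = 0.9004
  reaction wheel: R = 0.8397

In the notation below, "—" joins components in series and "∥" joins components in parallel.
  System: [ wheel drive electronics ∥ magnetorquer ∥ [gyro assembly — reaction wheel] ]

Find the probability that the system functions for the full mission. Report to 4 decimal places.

0.9881

Series (gyro assembly and reaction wheel): 0.900400 × 0.839700 = 0.756066
Parallel (wheel drive electronics, magnetorquer, and [0.756066]): 1 − (1 − 0.756500)(1 − 0.799200)(1 − 0.756066) = 0.9881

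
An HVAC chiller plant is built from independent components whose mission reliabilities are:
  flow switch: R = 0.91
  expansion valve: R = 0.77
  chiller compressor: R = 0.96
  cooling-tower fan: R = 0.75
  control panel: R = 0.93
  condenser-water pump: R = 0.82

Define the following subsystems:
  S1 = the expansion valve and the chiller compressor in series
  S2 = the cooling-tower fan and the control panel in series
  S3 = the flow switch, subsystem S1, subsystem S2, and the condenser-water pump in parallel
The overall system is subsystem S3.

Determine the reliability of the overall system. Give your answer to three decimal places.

0.999

Series (expansion valve and chiller compressor): 0.77000 × 0.96000 = 0.73920
Series (cooling-tower fan and control panel): 0.75000 × 0.93000 = 0.69750
Parallel (flow switch, [0.73920], [0.69750], and condenser-water pump): 1 − (1 − 0.91000)(1 − 0.73920)(1 − 0.69750)(1 − 0.82000) = 0.999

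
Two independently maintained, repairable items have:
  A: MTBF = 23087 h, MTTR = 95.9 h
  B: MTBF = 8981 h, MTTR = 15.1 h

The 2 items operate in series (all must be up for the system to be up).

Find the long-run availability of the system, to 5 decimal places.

A(A) = MTBF/(MTBF+MTTR) = 23087/(23087+95.9) = 0.995863
A(B) = MTBF/(MTBF+MTTR) = 8981/(8981+15.1) = 0.998321
Series availability: 0.995863 × 0.998321 = 0.99419

0.99419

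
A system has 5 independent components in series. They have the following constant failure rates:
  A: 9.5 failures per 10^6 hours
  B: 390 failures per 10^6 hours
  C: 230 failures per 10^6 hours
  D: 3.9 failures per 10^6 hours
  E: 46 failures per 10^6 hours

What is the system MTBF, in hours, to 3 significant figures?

Series of exponential components: λ_sys = Σ λ_i
λ_sys = 0.0000095 + 0.00039 + 0.00023 + 0.0000039 + 0.000046 = 6.7940e-04 /h
MTBF = 1 / λ_sys = 1470 h

1470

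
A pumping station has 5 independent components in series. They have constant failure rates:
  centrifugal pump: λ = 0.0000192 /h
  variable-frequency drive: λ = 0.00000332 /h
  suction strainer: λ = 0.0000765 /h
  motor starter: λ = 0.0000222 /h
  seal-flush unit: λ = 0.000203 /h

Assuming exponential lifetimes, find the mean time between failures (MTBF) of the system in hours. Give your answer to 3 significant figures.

Series of exponential components: λ_sys = Σ λ_i
λ_sys = 0.0000192 + 0.00000332 + 0.0000765 + 0.0000222 + 0.000203 = 3.2422e-04 /h
MTBF = 1 / λ_sys = 3080 h

3080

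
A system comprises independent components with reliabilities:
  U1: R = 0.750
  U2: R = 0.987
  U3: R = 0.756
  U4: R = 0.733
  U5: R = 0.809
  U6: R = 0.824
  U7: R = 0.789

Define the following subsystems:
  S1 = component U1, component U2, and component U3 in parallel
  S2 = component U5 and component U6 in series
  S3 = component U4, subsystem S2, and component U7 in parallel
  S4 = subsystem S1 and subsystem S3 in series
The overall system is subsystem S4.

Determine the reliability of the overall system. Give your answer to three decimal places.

0.980

Parallel (U1, U2, and U3): 1 − (1 − 0.75000)(1 − 0.98700)(1 − 0.75600) = 0.99921
Series (U5 and U6): 0.80900 × 0.82400 = 0.66662
Parallel (U4, [0.66662], and U7): 1 − (1 − 0.73300)(1 − 0.66662)(1 − 0.78900) = 0.98122
Series ([0.99921] and [0.98122]): 0.99921 × 0.98122 = 0.980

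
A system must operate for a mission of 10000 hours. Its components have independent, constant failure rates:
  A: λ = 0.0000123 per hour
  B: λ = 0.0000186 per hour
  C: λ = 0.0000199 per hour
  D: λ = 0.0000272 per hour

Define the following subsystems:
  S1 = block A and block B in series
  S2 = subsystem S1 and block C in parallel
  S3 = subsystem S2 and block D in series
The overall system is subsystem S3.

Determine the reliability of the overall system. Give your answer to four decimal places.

0.7253

R(A) = exp(−0.0000123 × 10000) = 0.884264
R(B) = exp(−0.0000186 × 10000) = 0.830274
R(C) = exp(−0.0000199 × 10000) = 0.819550
R(D) = exp(−0.0000272 × 10000) = 0.761854
Series (A and B): 0.884264 × 0.830274 = 0.734181
Parallel ([0.734181] and C): 1 − (1 − 0.734181)(1 − 0.819550) = 0.952033
Series ([0.952033] and D): 0.952033 × 0.761854 = 0.7253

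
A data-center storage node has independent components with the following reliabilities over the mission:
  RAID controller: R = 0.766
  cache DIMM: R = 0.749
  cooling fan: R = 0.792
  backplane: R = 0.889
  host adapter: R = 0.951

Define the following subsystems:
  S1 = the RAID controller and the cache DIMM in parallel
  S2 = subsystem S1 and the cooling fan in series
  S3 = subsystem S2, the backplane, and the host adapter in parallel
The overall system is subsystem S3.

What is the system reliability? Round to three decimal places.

0.999

Parallel (RAID controller and cache DIMM): 1 − (1 − 0.76600)(1 − 0.74900) = 0.94127
Series ([0.94127] and cooling fan): 0.94127 × 0.79200 = 0.74549
Parallel ([0.74549], backplane, and host adapter): 1 − (1 − 0.74549)(1 − 0.88900)(1 − 0.95100) = 0.999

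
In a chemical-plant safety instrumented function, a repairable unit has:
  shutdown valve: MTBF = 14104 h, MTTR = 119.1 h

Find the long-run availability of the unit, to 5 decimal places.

0.99163

A(shutdown valve) = MTBF/(MTBF+MTTR) = 14104/(14104+119.1) = 0.99163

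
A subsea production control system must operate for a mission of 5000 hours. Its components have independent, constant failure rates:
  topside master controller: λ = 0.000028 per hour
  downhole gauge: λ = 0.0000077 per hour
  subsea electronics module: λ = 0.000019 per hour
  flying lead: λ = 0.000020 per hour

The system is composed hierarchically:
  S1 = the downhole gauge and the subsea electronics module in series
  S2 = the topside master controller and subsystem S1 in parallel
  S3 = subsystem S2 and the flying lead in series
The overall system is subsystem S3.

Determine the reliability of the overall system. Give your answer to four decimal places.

0.8901

R(topside master controller) = exp(−0.000028 × 5000) = 0.869358
R(downhole gauge) = exp(−0.0000077 × 5000) = 0.962232
R(subsea electronics module) = exp(−0.000019 × 5000) = 0.909373
R(flying lead) = exp(−0.000020 × 5000) = 0.904837
Series (downhole gauge and subsea electronics module): 0.962232 × 0.909373 = 0.875028
Parallel (topside master controller and [0.875028]): 1 − (1 − 0.869358)(1 − 0.875028) = 0.983673
Series ([0.983673] and flying lead): 0.983673 × 0.904837 = 0.8901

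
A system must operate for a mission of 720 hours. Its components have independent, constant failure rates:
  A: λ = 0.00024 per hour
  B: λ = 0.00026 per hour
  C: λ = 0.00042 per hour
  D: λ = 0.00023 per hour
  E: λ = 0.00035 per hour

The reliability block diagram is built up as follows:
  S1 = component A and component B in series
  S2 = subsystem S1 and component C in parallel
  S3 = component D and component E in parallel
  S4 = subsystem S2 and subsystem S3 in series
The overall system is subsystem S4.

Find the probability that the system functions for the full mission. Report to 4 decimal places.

0.8898

R(A) = exp(−0.00024 × 720) = 0.841306
R(B) = exp(−0.00026 × 720) = 0.829278
R(C) = exp(−0.00042 × 720) = 0.739042
R(D) = exp(−0.00023 × 720) = 0.847385
R(E) = exp(−0.00035 × 720) = 0.777245
Series (A and B): 0.841306 × 0.829278 = 0.697677
Parallel ([0.697677] and C): 1 − (1 − 0.697677)(1 − 0.739042) = 0.921106
Parallel (D and E): 1 − (1 − 0.847385)(1 − 0.777245) = 0.966004
Series ([0.921106] and [0.966004]): 0.921106 × 0.966004 = 0.8898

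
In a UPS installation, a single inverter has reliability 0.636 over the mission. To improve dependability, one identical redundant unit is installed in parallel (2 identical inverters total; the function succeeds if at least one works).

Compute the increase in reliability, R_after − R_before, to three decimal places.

R_before = 0.636
R_after = 1 − (1 − 0.636)^2 = 0.868
ΔR = 0.868 − 0.636 = 0.232

0.232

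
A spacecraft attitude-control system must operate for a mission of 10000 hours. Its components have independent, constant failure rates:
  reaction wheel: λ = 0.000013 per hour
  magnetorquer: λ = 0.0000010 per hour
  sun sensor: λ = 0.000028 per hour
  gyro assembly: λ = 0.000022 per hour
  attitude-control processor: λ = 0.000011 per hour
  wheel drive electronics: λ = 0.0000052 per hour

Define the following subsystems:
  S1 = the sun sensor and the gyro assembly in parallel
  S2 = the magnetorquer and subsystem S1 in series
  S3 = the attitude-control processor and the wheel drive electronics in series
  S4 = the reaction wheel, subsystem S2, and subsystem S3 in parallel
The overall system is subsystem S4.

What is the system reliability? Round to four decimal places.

0.9989

R(reaction wheel) = exp(−0.000013 × 10000) = 0.878095
R(magnetorquer) = exp(−0.0000010 × 10000) = 0.990050
R(sun sensor) = exp(−0.000028 × 10000) = 0.755784
R(gyro assembly) = exp(−0.000022 × 10000) = 0.802519
R(attitude-control processor) = exp(−0.000011 × 10000) = 0.895834
R(wheel drive electronics) = exp(−0.0000052 × 10000) = 0.949329
Parallel (sun sensor and gyro assembly): 1 − (1 − 0.755784)(1 − 0.802519) = 0.951772
Series (magnetorquer and [0.951772]): 0.990050 × 0.951772 = 0.942302
Series (attitude-control processor and wheel drive electronics): 0.895834 × 0.949329 = 0.850441
Parallel (reaction wheel, [0.942302], and [0.850441]): 1 − (1 − 0.878095)(1 − 0.942302)(1 − 0.850441) = 0.9989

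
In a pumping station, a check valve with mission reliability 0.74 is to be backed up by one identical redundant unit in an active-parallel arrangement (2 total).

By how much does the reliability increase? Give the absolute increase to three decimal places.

0.192

R_before = 0.74
R_after = 1 − (1 − 0.74)^2 = 0.932
ΔR = 0.932 − 0.74 = 0.192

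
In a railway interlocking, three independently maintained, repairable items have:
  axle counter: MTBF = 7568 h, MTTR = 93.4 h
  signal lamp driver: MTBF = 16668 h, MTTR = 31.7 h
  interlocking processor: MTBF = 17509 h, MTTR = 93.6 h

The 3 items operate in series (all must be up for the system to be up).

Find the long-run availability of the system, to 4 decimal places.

0.9807

A(axle counter) = MTBF/(MTBF+MTTR) = 7568/(7568+93.4) = 0.987809
A(signal lamp driver) = MTBF/(MTBF+MTTR) = 16668/(16668+31.7) = 0.998102
A(interlocking processor) = MTBF/(MTBF+MTTR) = 17509/(17509+93.6) = 0.994683
Series availability: 0.987809 × 0.998102 × 0.994683 = 0.9807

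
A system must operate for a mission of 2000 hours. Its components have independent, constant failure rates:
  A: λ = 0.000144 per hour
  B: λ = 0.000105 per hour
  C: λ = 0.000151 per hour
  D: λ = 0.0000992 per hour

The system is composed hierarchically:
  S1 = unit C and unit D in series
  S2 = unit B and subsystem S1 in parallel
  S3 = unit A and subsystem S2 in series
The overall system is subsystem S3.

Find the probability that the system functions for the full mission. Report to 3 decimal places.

R(A) = exp(−0.000144 × 2000) = 0.74976
R(B) = exp(−0.000105 × 2000) = 0.81058
R(C) = exp(−0.000151 × 2000) = 0.73934
R(D) = exp(−0.0000992 × 2000) = 0.82004
Series (C and D): 0.73934 × 0.82004 = 0.60629
Parallel (B and [0.60629]): 1 − (1 − 0.81058)(1 − 0.60629) = 0.92542
Series (A and [0.92542]): 0.74976 × 0.92542 = 0.694

0.694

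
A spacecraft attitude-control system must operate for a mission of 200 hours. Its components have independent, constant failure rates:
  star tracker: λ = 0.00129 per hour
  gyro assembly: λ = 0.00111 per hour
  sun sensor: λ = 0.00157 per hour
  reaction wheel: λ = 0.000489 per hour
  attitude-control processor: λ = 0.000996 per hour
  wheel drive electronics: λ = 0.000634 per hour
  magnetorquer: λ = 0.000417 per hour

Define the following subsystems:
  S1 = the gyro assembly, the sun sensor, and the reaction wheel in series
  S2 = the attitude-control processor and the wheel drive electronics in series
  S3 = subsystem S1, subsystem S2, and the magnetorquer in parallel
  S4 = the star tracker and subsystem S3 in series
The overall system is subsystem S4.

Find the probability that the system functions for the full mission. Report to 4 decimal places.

R(star tracker) = exp(−0.00129 × 200) = 0.772595
R(gyro assembly) = exp(−0.00111 × 200) = 0.800915
R(sun sensor) = exp(−0.00157 × 200) = 0.730519
R(reaction wheel) = exp(−0.000489 × 200) = 0.906830
R(attitude-control processor) = exp(−0.000996 × 200) = 0.819386
R(wheel drive electronics) = exp(−0.000634 × 200) = 0.880910
R(magnetorquer) = exp(−0.000417 × 200) = 0.919983
Series (gyro assembly, sun sensor, and reaction wheel): 0.800915 × 0.730519 × 0.906830 = 0.530571
Series (attitude-control processor and wheel drive electronics): 0.819386 × 0.880910 = 0.721805
Parallel ([0.530571], [0.721805], and magnetorquer): 1 − (1 − 0.530571)(1 − 0.721805)(1 − 0.919983) = 0.989550
Series (star tracker and [0.989550]): 0.772595 × 0.989550 = 0.7645

0.7645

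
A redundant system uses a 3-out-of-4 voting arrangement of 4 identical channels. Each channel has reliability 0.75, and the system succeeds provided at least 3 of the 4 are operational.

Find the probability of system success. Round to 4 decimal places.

0.7383

R = Σ_{i=3}^{4} C(4,i) p^i (1−p)^{4−i} with p = 0.75
C(4,3)·0.75^3·0.25^1 = 0.421875
C(4,4)·0.75^4·0.25^0 = 0.316406
Sum = 0.7383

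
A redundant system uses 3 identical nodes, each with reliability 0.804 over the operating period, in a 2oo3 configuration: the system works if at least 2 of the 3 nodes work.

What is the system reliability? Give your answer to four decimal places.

R = Σ_{i=2}^{3} C(3,i) p^i (1−p)^{3−i} with p = 0.804
C(3,2)·0.804^2·0.196^1 = 0.380093
C(3,3)·0.804^3·0.196^0 = 0.519718
Sum = 0.8998

0.8998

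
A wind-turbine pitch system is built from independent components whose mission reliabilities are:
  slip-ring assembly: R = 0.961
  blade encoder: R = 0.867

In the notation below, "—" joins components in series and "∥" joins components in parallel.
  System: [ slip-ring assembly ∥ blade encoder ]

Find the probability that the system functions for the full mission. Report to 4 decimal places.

Parallel (slip-ring assembly and blade encoder): 1 − (1 − 0.961000)(1 − 0.867000) = 0.9948

0.9948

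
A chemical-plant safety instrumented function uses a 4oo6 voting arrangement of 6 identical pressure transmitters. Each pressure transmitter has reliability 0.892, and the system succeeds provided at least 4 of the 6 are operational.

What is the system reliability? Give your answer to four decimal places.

0.9804

R = Σ_{i=4}^{6} C(6,i) p^i (1−p)^{6−i} with p = 0.892
C(6,4)·0.892^4·0.108^2 = 0.110764
C(6,5)·0.892^5·0.108^1 = 0.365931
C(6,6)·0.892^6·0.108^0 = 0.503720
Sum = 0.9804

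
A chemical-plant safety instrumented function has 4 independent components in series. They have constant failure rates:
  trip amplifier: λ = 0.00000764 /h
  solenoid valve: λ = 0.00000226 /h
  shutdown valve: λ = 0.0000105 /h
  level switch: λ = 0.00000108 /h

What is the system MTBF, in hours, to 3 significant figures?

Series of exponential components: λ_sys = Σ λ_i
λ_sys = 0.00000764 + 0.00000226 + 0.0000105 + 0.00000108 = 2.1480e-05 /h
MTBF = 1 / λ_sys = 46600 h

46600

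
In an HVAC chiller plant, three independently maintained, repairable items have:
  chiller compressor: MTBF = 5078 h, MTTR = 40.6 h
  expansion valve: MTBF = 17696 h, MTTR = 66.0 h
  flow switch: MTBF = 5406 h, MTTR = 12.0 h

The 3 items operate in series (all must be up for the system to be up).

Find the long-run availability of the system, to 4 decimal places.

0.9862

A(chiller compressor) = MTBF/(MTBF+MTTR) = 5078/(5078+40.6) = 0.992068
A(expansion valve) = MTBF/(MTBF+MTTR) = 17696/(17696+66.0) = 0.996284
A(flow switch) = MTBF/(MTBF+MTTR) = 5406/(5406+12.0) = 0.997785
Series availability: 0.992068 × 0.996284 × 0.997785 = 0.9862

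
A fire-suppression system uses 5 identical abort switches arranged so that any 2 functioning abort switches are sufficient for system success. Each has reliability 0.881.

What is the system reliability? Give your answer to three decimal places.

R = Σ_{i=2}^{5} C(5,i) p^i (1−p)^{5−i} with p = 0.881
C(5,2)·0.881^2·0.119^3 = 0.01308
C(5,3)·0.881^3·0.119^2 = 0.09683
C(5,4)·0.881^4·0.119^1 = 0.35844
C(5,5)·0.881^5·0.119^0 = 0.53074
Sum = 0.999

0.999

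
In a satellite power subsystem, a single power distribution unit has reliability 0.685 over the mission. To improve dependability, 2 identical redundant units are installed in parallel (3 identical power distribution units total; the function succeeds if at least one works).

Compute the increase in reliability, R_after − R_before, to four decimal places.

R_before = 0.685
R_after = 1 − (1 − 0.685)^3 = 0.9687
ΔR = 0.9687 − 0.685 = 0.2837

0.2837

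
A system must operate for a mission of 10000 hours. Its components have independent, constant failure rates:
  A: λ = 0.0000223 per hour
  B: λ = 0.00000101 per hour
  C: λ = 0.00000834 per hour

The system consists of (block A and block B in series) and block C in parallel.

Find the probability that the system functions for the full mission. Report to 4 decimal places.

R(A) = exp(−0.0000223 × 10000) = 0.800115
R(B) = exp(−0.00000101 × 10000) = 0.989951
R(C) = exp(−0.00000834 × 10000) = 0.919983
Series (A and B): 0.800115 × 0.989951 = 0.792075
Parallel ([0.792075] and C): 1 − (1 − 0.792075)(1 − 0.919983) = 0.9834

0.9834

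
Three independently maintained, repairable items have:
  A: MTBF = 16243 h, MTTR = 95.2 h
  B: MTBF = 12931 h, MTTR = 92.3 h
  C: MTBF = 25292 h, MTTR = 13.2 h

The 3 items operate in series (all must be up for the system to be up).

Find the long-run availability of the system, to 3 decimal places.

0.987

A(A) = MTBF/(MTBF+MTTR) = 16243/(16243+95.2) = 0.994173
A(B) = MTBF/(MTBF+MTTR) = 12931/(12931+92.3) = 0.992913
A(C) = MTBF/(MTBF+MTTR) = 25292/(25292+13.2) = 0.999478
Series availability: 0.994173 × 0.992913 × 0.999478 = 0.987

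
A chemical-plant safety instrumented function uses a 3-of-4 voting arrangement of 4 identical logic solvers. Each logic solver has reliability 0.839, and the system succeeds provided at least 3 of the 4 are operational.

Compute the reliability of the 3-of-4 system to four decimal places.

0.8758

R = Σ_{i=3}^{4} C(4,i) p^i (1−p)^{4−i} with p = 0.839
C(4,3)·0.839^3·0.161^1 = 0.380340
C(4,4)·0.839^4·0.161^0 = 0.495505
Sum = 0.8758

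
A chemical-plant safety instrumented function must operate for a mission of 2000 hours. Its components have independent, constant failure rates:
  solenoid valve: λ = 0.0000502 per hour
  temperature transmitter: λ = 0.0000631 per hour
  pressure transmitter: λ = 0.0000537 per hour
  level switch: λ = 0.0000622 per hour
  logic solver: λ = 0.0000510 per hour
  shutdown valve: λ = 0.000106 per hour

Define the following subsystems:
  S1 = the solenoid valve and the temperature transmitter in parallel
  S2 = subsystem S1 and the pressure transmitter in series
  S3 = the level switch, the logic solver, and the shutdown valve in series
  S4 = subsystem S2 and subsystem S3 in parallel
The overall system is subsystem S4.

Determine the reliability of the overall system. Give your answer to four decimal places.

0.9602

R(solenoid valve) = exp(−0.0000502 × 2000) = 0.904476
R(temperature transmitter) = exp(−0.0000631 × 2000) = 0.881439
R(pressure transmitter) = exp(−0.0000537 × 2000) = 0.898166
R(level switch) = exp(−0.0000622 × 2000) = 0.883027
R(logic solver) = exp(−0.0000510 × 2000) = 0.903030
R(shutdown valve) = exp(−0.000106 × 2000) = 0.808965
Parallel (solenoid valve and temperature transmitter): 1 − (1 − 0.904476)(1 − 0.881439) = 0.988675
Series ([0.988675] and pressure transmitter): 0.988675 × 0.898166 = 0.887994
Series (level switch, logic solver, and shutdown valve): 0.883027 × 0.903030 × 0.808965 = 0.645069
Parallel ([0.887994] and [0.645069]): 1 − (1 − 0.887994)(1 − 0.645069) = 0.9602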